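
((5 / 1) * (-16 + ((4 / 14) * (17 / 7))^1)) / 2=-1875 / 49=-38.27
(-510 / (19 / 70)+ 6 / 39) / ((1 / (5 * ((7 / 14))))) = -1160155 / 247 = -4696.98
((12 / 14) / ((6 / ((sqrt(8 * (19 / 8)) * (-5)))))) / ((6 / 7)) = -5 * sqrt(19) / 6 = -3.63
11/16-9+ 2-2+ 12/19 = -2335/304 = -7.68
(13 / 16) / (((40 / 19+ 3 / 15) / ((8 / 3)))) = 1235 / 1314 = 0.94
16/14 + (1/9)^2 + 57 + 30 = 49984/567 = 88.16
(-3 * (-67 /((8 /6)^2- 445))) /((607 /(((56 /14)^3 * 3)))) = -347328 /2421323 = -0.14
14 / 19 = 0.74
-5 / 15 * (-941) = 941 / 3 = 313.67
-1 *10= -10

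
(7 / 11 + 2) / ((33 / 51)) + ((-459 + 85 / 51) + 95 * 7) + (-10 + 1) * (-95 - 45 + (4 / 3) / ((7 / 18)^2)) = 24766514 / 17787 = 1392.39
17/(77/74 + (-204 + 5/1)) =-1258/14649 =-0.09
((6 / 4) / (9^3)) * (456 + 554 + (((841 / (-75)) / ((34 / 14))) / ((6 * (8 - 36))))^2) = 945724307281 / 455070960000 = 2.08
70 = 70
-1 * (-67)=67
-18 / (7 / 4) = -72 / 7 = -10.29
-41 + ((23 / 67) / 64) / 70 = -12306537 / 300160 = -41.00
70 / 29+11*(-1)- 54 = -1815 / 29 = -62.59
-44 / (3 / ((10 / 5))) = -88 / 3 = -29.33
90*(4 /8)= 45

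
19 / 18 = 1.06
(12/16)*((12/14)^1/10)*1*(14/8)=9/80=0.11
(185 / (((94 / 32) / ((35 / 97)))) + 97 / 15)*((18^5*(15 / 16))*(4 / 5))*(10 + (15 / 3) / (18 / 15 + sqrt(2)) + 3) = 15087996406656 / 159565 + 11787497192700*sqrt(2) / 31913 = 616915917.58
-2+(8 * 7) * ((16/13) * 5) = 342.62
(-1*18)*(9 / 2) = -81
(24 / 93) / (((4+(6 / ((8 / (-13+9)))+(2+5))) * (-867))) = -1 / 26877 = -0.00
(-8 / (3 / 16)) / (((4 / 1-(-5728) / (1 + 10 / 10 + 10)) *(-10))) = 16 / 1805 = 0.01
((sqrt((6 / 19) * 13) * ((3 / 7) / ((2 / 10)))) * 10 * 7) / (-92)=-75 * sqrt(1482) / 874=-3.30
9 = 9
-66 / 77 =-6 / 7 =-0.86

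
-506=-506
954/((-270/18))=-318/5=-63.60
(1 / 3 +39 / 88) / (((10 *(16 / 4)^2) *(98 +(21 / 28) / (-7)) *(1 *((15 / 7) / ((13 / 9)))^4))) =19681013807 / 1922817310920000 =0.00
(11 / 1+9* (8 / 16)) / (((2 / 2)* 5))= 31 / 10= 3.10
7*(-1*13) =-91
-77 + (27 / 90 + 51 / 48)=-6051 / 80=-75.64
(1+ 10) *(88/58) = 16.69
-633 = -633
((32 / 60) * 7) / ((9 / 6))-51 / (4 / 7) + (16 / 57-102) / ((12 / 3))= -383693 / 3420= -112.19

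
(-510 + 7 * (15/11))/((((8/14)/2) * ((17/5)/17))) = -192675/22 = -8757.95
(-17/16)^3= -4913/4096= -1.20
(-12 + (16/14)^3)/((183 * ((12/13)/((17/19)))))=-199121/3577833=-0.06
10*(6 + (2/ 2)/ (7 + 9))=485/ 8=60.62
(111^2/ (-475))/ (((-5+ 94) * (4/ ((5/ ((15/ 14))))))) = -28749/ 84550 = -0.34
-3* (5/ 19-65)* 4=14760/ 19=776.84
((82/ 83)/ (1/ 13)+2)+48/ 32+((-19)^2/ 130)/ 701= 61823904/ 3781895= 16.35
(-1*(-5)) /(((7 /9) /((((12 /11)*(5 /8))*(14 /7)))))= 675 /77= 8.77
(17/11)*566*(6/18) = 9622/33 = 291.58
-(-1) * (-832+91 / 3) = -801.67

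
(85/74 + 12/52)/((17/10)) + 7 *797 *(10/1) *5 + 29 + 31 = 2281471405/8177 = 279010.81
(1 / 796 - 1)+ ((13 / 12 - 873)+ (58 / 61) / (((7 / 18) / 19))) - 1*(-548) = -141970039 / 509838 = -278.46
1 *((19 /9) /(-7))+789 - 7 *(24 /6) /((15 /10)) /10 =786.83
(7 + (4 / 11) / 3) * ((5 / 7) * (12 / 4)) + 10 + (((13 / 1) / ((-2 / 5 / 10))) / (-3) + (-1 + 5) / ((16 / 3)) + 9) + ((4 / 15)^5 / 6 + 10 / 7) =101580992071 / 701662500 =144.77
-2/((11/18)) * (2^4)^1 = -576/11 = -52.36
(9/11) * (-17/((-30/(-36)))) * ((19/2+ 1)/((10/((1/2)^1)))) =-9639/1100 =-8.76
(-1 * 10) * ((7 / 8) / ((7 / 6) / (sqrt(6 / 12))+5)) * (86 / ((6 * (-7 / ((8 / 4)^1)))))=3225 / 401 -1505 * sqrt(2) / 802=5.39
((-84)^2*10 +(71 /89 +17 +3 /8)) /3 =23526.06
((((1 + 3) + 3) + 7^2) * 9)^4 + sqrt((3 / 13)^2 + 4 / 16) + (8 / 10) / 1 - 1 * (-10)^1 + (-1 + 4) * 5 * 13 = 64524128462.35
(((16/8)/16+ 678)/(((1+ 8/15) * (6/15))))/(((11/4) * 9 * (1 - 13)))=-135625/36432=-3.72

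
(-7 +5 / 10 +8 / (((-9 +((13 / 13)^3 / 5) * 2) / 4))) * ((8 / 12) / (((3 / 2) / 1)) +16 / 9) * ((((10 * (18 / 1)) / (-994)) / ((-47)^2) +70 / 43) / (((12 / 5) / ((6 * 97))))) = -54601885201000 / 6089901531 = -8965.97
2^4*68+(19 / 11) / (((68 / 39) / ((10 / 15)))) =407159 / 374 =1088.66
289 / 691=0.42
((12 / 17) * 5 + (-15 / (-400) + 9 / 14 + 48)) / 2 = 497037 / 19040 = 26.10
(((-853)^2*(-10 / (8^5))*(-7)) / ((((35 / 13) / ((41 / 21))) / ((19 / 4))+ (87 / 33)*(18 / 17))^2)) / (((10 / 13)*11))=21586965752899676129 / 1116070206946541568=19.34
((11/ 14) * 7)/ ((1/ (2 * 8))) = 88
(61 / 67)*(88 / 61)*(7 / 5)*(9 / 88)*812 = 51156 / 335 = 152.70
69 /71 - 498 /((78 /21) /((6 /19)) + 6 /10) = -1811514 /46079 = -39.31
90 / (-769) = -90 / 769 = -0.12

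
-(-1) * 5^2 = 25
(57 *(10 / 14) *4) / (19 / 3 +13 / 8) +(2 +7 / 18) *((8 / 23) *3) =2117804 / 92253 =22.96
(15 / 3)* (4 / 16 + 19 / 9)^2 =36125 / 1296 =27.87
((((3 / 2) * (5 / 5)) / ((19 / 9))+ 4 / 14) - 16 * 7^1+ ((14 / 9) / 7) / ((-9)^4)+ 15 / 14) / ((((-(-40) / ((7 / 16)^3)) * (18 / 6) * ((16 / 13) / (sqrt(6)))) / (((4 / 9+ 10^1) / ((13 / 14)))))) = -13918148582723 * sqrt(6) / 19852254904320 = -1.72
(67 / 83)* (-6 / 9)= -134 / 249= -0.54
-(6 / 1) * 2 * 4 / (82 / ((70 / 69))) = -560 / 943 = -0.59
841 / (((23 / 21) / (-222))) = -3920742 / 23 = -170467.04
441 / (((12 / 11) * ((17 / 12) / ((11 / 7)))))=7623 / 17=448.41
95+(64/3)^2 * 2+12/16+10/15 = 36239/36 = 1006.64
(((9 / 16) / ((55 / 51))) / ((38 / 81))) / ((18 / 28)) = 28917 / 16720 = 1.73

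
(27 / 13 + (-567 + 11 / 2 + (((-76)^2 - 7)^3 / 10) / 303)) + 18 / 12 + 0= 831993418109 / 13130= 63365835.35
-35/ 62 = -0.56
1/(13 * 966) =1/12558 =0.00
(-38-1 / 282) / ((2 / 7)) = -75019 / 564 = -133.01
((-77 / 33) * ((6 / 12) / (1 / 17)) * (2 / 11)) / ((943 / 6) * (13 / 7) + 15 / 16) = -13328 / 1082257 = -0.01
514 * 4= 2056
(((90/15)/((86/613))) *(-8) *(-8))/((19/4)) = 470784/817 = 576.24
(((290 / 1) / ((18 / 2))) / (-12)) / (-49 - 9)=5 / 108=0.05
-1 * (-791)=791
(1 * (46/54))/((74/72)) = 0.83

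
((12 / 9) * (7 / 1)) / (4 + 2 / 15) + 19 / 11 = 1359 / 341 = 3.99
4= 4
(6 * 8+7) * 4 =220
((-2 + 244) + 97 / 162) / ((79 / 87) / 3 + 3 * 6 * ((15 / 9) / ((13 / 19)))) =14816477 / 2696346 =5.50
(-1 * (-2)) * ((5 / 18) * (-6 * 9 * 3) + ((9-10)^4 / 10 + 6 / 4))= -434 / 5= -86.80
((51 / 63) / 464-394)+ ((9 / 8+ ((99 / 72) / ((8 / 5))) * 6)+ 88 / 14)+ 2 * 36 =-6030197 / 19488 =-309.43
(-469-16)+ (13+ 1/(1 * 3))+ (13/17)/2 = -48071/102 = -471.28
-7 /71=-0.10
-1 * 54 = -54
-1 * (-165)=165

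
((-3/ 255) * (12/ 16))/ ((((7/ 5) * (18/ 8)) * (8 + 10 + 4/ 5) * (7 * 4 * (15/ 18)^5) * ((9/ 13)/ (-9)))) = 4212/ 24469375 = 0.00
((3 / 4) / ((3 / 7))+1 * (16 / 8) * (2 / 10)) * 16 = 172 / 5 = 34.40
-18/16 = -9/8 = -1.12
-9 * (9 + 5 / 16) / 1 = -1341 / 16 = -83.81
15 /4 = 3.75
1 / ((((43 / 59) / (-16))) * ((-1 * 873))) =944 / 37539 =0.03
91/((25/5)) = 91/5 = 18.20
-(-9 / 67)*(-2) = -18 / 67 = -0.27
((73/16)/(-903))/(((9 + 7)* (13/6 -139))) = 73/31631488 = 0.00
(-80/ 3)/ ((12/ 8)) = -17.78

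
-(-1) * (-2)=-2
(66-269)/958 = -0.21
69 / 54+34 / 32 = 337 / 144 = 2.34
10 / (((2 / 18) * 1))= 90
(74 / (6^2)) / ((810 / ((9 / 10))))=37 / 16200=0.00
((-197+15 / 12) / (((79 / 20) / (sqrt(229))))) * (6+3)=-35235 * sqrt(229) / 79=-6749.40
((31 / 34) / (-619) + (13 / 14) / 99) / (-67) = -57658 / 488593413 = -0.00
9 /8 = 1.12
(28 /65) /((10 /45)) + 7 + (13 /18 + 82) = 107243 /1170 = 91.66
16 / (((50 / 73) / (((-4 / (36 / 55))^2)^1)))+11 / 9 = 70763 / 81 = 873.62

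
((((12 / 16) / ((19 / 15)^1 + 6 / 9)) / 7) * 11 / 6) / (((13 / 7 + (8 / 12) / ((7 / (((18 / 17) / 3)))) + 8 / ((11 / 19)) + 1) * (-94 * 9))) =-10285 / 1430953728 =-0.00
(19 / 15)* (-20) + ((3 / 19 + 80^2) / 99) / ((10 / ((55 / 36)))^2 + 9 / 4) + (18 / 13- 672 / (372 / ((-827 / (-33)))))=-1121468305394 / 16544288475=-67.79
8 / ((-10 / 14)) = -56 / 5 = -11.20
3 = 3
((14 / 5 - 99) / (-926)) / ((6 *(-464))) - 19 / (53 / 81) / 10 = -1983784181 / 683165760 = -2.90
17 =17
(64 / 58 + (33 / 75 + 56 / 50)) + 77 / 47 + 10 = 487332 / 34075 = 14.30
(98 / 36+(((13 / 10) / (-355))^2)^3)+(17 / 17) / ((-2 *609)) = 9951790807112696318580043 / 3656862792557296875000000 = 2.72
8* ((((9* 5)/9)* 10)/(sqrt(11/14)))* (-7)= -2800* sqrt(154)/11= -3158.83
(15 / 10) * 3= 9 / 2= 4.50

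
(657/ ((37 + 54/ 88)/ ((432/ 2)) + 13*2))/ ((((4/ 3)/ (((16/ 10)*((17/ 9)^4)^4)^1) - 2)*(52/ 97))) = -14736565469154864589494684048/ 629445302981483653002018863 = -23.41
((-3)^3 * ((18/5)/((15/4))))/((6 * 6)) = -18/25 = -0.72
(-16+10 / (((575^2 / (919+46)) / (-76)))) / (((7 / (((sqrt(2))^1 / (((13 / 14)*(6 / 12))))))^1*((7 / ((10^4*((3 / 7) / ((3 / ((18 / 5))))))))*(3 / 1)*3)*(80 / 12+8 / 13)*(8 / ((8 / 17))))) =-115649280*sqrt(2) / 31286647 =-5.23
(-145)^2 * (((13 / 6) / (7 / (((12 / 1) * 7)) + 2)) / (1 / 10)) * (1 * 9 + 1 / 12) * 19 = 113211215 / 3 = 37737071.67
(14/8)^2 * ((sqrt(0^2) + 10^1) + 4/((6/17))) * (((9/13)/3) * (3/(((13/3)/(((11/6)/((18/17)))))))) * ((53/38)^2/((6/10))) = 58.60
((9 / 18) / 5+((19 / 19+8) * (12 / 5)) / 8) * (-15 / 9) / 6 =-7 / 9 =-0.78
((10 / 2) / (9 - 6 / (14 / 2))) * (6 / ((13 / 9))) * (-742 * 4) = -1869840 / 247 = -7570.20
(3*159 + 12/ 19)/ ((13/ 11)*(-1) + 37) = 99825/ 7486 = 13.33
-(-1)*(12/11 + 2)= 34/11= 3.09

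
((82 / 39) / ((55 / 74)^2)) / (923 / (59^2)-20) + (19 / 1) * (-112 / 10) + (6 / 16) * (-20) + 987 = 12424357956121 / 16209057150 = 766.51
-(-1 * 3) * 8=24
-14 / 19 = -0.74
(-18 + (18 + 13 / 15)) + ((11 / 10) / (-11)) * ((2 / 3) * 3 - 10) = 5 / 3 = 1.67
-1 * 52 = -52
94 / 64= 47 / 32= 1.47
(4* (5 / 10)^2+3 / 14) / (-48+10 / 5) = -17 / 644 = -0.03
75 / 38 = 1.97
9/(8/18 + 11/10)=810/139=5.83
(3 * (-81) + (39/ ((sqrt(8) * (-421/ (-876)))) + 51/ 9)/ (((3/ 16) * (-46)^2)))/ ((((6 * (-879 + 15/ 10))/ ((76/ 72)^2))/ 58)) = 2422222999/ 812159946 - 1528474 * sqrt(2)/ 2435322915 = 2.98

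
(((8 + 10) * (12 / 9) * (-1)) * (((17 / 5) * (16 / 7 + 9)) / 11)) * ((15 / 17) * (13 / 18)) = -4108 / 77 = -53.35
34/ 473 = 0.07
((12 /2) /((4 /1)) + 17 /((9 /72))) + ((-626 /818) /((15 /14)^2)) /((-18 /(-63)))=24877439 /184050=135.17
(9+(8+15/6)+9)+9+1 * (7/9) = 689/18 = 38.28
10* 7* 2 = 140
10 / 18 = 5 / 9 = 0.56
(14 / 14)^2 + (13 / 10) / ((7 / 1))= 83 / 70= 1.19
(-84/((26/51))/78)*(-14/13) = 4998/2197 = 2.27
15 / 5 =3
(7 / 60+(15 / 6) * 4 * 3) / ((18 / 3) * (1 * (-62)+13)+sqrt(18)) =-0.10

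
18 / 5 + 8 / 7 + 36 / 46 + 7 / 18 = 85699 / 14490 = 5.91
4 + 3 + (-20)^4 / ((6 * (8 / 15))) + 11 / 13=50007.85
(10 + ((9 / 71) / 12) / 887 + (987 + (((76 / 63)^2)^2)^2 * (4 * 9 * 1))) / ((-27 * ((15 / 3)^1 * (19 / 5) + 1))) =-8046517220198513357983 / 3750745577737840804080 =-2.15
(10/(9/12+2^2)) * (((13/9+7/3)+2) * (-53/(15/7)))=-154336/513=-300.85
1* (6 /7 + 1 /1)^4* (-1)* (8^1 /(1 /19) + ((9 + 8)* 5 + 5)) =-6911762 /2401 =-2878.70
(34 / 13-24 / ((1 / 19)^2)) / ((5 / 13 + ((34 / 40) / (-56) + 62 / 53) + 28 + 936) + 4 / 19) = -126992528320 / 14159745933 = -8.97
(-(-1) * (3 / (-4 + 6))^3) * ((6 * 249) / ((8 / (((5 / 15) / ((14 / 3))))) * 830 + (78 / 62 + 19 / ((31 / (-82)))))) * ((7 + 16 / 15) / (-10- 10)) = -813483 / 37164400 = -0.02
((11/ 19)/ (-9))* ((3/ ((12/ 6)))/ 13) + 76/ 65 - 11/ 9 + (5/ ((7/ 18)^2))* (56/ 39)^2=19681741/ 288990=68.11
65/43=1.51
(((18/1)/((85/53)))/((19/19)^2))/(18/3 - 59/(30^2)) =171720/90797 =1.89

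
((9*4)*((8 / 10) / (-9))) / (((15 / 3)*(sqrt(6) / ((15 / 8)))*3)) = -sqrt(6) / 15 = -0.16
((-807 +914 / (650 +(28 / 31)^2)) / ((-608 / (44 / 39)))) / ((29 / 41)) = 56808736171 / 26879902452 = 2.11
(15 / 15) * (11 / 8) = 11 / 8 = 1.38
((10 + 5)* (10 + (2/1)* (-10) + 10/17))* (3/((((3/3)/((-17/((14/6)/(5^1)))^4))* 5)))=-358157700000/2401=-149170220.74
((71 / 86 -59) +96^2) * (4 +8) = 109893.91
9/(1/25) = 225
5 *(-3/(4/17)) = -255/4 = -63.75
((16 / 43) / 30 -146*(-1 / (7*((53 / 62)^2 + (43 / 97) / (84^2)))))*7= 12393242846152 / 62008196655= 199.86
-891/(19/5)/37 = -6.34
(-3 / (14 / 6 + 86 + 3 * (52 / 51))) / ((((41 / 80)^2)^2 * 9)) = -696320000 / 13170872021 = -0.05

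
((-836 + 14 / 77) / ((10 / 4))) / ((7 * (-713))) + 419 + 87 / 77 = 115346138 / 274505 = 420.20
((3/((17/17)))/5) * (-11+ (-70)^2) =14667/5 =2933.40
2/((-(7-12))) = 2/5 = 0.40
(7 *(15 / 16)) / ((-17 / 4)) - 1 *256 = -17513 / 68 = -257.54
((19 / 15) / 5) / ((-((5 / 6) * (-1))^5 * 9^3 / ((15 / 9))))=608 / 421875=0.00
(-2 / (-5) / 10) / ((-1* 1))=-1 / 25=-0.04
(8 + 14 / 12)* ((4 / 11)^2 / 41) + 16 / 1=21688 / 1353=16.03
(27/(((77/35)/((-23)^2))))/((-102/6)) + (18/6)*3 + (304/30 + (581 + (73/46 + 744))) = 124361939/129030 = 963.82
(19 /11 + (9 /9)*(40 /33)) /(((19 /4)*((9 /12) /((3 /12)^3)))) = 97 /7524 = 0.01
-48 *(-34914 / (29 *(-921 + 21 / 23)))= -6424176 / 102283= -62.81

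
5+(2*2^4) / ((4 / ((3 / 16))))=13 / 2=6.50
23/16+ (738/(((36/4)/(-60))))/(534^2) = 539989/380208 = 1.42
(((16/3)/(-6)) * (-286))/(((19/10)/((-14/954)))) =-160160/81567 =-1.96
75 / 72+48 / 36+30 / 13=487 / 104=4.68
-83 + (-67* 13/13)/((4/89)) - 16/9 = -56719/36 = -1575.53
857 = 857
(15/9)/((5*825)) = 1/2475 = 0.00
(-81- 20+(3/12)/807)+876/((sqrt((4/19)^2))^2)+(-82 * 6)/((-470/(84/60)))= 37294098583/1896450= 19665.22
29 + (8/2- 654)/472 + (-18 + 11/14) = 17195/1652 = 10.41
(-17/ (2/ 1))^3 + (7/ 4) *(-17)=-5151/ 8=-643.88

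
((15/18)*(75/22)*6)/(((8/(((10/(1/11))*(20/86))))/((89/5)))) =970.20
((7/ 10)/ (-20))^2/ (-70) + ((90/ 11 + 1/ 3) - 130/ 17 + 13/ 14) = 2822172511/ 1570800000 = 1.80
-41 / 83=-0.49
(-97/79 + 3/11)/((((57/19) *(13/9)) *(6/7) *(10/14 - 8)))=20335/576147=0.04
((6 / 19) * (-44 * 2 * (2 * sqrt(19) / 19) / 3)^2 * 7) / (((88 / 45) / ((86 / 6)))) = 1059520 / 361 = 2934.96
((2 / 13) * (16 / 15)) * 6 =64 / 65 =0.98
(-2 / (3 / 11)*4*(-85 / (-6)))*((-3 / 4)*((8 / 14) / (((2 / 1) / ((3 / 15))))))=374 / 21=17.81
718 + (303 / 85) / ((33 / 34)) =39692 / 55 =721.67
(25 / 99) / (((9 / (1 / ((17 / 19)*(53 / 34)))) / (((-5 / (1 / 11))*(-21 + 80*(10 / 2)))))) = -419.35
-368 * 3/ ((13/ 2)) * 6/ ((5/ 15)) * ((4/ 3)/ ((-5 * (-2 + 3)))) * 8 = 423936/ 65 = 6522.09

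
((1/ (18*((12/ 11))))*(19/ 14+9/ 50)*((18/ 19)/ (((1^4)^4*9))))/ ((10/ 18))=2959/ 199500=0.01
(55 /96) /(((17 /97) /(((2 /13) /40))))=1067 /84864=0.01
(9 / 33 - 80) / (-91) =877 / 1001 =0.88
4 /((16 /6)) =3 /2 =1.50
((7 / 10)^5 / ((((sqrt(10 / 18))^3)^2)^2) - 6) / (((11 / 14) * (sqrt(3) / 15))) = -3101497791 * sqrt(3) / 1718750000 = -3.13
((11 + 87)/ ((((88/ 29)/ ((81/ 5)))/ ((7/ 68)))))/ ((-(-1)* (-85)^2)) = 0.01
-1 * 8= -8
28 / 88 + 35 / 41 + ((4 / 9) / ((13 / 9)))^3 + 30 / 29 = 128469573 / 57469126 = 2.24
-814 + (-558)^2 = 310550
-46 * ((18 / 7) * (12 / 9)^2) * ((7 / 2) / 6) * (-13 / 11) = 4784 / 33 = 144.97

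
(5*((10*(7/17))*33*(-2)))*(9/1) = -207900/17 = -12229.41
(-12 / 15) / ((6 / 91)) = -182 / 15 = -12.13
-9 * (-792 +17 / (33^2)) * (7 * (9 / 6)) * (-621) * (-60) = 2788632473.80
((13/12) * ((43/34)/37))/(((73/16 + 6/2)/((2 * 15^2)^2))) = 75465000/76109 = 991.54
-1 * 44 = -44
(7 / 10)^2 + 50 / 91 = 9459 / 9100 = 1.04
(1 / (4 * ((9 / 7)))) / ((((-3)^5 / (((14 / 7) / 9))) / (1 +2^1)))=-7 / 13122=-0.00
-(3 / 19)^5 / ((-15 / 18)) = 1458 / 12380495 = 0.00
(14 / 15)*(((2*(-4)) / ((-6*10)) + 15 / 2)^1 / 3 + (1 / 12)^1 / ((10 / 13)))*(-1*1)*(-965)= 258041 / 108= 2389.27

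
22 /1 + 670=692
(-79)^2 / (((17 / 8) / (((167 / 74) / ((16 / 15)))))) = 15633705 / 2516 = 6213.71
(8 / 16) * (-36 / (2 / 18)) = -162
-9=-9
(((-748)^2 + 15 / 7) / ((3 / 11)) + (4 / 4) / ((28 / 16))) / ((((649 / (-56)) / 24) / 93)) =-395106278.46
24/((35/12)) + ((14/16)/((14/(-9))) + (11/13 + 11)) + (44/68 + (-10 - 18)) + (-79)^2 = 771415793/123760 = 6233.16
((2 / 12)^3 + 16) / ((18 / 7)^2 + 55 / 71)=2.17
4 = 4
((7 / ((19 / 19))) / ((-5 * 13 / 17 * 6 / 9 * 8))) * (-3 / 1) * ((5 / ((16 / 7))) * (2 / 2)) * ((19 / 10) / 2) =142443 / 66560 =2.14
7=7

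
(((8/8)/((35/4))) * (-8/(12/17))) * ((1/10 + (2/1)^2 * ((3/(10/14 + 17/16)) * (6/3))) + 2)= -100572/4975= -20.22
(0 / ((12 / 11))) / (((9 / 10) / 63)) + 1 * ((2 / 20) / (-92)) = -1 / 920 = -0.00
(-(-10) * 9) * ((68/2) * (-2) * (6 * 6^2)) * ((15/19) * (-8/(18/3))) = 26438400/19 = 1391494.74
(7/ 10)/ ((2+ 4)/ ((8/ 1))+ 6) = 14/ 135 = 0.10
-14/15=-0.93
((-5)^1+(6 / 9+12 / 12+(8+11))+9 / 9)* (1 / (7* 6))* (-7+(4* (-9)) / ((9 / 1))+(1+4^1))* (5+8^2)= -1150 / 7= -164.29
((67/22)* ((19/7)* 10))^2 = 40513225/5929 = 6833.06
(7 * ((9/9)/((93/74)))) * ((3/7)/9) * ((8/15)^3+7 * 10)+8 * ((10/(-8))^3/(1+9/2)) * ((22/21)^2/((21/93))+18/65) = 4.01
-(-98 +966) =-868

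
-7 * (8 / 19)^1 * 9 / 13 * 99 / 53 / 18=-2772 / 13091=-0.21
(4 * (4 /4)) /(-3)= -1.33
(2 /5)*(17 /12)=17 /30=0.57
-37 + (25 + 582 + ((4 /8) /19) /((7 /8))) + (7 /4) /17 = 5156283 /9044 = 570.13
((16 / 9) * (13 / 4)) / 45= 52 / 405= 0.13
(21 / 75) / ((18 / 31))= 217 / 450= 0.48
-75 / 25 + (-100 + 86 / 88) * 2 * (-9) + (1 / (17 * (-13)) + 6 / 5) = 43286497 / 24310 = 1780.60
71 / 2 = 35.50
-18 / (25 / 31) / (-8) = 279 / 100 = 2.79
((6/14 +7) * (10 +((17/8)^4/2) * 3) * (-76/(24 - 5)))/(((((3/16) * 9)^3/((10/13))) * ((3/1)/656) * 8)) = -2181088480/413343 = -5276.70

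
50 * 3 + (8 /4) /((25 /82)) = 3914 /25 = 156.56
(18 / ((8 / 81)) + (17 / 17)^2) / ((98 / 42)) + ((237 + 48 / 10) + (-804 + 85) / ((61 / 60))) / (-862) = 291056859 / 3680740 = 79.08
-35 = -35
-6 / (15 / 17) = -34 / 5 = -6.80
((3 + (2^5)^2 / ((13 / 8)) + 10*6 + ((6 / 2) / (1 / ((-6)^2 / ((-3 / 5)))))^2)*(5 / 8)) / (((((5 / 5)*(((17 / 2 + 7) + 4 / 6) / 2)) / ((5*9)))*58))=290392425 / 146276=1985.24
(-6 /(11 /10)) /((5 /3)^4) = -0.71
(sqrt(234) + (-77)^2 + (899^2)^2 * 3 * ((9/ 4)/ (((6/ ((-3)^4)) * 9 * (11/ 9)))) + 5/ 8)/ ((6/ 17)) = 17 * sqrt(26)/ 2 + 1011871188281039/ 66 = 15331381640665.14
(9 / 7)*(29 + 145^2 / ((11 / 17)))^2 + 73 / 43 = 49528557872263 / 36421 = 1359890114.83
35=35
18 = 18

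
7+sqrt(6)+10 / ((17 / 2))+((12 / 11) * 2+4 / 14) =sqrt(6)+13933 / 1309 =13.09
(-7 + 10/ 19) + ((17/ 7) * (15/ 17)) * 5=564/ 133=4.24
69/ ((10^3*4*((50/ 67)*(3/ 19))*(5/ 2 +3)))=29279/ 1100000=0.03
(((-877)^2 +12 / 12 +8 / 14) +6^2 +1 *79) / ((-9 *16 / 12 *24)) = -5384719 / 2016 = -2670.99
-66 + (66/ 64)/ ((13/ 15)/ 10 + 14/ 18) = -403359/ 6224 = -64.81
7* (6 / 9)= 14 / 3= 4.67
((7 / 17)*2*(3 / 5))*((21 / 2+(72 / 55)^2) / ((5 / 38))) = 58966614 / 1285625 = 45.87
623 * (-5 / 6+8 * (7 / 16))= 4984 / 3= 1661.33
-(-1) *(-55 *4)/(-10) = 22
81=81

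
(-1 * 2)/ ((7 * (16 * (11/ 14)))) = -1/ 44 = -0.02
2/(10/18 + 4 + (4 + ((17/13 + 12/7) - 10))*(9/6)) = 3276/145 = 22.59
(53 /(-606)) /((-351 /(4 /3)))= 0.00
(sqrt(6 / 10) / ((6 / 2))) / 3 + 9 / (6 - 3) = sqrt(15) / 45 + 3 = 3.09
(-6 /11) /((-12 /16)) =8 /11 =0.73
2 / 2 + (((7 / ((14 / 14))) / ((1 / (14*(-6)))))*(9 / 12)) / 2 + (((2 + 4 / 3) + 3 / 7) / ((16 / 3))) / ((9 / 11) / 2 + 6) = -1732303 / 7896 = -219.39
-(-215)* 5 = 1075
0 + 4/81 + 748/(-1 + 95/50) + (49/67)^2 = 302411917/363609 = 831.70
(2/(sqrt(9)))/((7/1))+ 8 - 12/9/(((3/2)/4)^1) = 286/63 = 4.54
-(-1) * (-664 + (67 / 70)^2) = -3249111 / 4900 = -663.08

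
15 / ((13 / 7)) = 8.08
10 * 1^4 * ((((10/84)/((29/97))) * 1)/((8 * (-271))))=-2425/1320312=-0.00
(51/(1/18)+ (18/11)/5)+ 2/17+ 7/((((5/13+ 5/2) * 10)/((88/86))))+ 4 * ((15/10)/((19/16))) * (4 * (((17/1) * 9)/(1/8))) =1469908383362/57292125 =25656.38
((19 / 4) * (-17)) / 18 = -4.49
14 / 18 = 7 / 9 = 0.78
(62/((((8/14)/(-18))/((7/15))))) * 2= -9114/5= -1822.80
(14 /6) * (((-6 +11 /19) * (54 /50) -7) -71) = -195.66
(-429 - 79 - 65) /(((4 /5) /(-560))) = 401100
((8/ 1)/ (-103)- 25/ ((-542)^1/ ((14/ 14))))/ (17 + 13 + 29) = -1761/ 3293734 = -0.00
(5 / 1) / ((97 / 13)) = 65 / 97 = 0.67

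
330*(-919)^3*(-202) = 51738262922940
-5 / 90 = -1 / 18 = -0.06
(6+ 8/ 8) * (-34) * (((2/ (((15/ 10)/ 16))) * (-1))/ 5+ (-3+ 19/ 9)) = 55216/ 45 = 1227.02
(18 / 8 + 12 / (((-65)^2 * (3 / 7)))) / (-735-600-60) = -38137 / 23575500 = -0.00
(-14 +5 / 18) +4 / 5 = -1163 / 90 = -12.92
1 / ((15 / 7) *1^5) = 7 / 15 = 0.47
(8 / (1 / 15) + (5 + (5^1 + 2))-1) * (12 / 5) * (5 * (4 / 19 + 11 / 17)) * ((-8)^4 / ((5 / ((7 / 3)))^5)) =9992201977856 / 81759375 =122214.75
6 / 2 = 3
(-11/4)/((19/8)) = -22/19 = -1.16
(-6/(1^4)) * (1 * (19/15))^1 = -38/5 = -7.60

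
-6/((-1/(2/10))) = 6/5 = 1.20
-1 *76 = -76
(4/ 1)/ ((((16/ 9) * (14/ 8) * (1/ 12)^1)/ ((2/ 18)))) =12/ 7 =1.71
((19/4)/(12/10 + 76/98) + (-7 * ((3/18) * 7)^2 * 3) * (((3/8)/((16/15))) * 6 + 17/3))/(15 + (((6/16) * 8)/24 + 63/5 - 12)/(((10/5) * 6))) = -306468295/20993016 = -14.60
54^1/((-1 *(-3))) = 18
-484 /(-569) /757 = 484 /430733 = 0.00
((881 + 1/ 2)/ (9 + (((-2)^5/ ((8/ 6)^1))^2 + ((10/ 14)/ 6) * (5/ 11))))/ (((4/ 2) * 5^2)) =407253/ 13514750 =0.03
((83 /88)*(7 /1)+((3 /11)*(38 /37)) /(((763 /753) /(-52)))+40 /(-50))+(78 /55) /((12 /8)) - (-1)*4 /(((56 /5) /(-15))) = -161278021 /12421640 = -12.98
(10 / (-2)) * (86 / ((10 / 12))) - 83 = -599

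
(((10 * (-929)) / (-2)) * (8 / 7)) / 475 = 7432 / 665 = 11.18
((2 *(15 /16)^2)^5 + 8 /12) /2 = 1798670648611 /206158430208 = 8.72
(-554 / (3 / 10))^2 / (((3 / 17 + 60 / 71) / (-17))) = -629760940400 / 11097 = -56750557.84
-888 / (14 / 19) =-8436 / 7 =-1205.14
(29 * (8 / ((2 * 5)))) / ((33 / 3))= 116 / 55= 2.11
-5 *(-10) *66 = 3300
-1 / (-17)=1 / 17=0.06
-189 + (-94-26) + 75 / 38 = -11667 / 38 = -307.03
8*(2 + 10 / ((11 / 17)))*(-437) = -671232 / 11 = -61021.09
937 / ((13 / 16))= 14992 / 13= 1153.23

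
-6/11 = -0.55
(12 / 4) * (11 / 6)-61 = -111 / 2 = -55.50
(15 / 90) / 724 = 1 / 4344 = 0.00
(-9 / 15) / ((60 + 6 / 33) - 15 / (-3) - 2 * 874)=33 / 92555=0.00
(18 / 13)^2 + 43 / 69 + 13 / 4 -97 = -4254383 / 46644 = -91.21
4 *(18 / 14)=5.14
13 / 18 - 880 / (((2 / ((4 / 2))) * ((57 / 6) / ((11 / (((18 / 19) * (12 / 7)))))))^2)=-651137 / 1458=-446.60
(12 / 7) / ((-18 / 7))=-2 / 3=-0.67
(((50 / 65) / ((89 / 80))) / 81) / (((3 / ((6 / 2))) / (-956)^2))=7801.67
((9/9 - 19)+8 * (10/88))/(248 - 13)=-4/55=-0.07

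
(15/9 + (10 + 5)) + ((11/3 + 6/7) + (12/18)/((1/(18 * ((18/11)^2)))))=135493/2541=53.32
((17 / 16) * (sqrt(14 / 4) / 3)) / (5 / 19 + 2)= 323 * sqrt(14) / 4128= 0.29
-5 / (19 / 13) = -65 / 19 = -3.42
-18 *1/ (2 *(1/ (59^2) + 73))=-31329/ 254114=-0.12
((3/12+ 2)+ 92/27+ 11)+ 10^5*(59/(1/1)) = 637201799/108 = 5900016.66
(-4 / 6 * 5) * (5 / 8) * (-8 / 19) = 50 / 57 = 0.88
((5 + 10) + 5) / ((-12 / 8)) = -40 / 3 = -13.33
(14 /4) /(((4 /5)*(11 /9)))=315 /88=3.58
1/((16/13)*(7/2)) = 13/56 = 0.23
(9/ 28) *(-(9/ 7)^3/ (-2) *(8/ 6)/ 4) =0.11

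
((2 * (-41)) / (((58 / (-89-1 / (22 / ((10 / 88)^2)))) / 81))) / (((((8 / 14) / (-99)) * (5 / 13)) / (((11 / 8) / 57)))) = -3436785499329 / 31032320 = -110748.58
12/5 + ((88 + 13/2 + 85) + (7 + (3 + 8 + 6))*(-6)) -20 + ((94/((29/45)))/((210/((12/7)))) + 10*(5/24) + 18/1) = 3339979/85260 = 39.17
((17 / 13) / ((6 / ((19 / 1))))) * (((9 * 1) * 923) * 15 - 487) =20045057 / 39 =513975.82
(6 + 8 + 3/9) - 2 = 12.33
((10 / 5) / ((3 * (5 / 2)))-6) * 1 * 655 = -11266 / 3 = -3755.33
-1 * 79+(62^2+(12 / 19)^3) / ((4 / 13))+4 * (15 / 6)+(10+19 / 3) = 256001587 / 20577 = 12441.15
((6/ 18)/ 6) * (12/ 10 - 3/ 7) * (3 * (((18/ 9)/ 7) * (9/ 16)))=81/ 3920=0.02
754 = 754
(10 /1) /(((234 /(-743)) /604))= -2243860 /117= -19178.29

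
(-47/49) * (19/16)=-893/784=-1.14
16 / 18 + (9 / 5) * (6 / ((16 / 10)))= 275 / 36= 7.64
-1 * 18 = -18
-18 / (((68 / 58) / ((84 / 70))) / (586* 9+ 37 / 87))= -1651950 / 17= -97173.53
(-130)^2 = 16900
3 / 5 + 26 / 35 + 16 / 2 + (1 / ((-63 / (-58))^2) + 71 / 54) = 456643 / 39690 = 11.51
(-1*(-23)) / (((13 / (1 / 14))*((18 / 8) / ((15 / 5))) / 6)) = 92 / 91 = 1.01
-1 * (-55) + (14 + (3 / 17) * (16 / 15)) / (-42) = 32524 / 595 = 54.66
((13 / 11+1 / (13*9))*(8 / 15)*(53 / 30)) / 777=324784 / 224999775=0.00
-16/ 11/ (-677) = 16/ 7447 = 0.00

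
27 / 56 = 0.48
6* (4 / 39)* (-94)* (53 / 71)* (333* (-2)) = 26544096 / 923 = 28758.50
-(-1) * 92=92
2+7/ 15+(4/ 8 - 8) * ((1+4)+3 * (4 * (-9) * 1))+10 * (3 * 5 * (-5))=749/ 30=24.97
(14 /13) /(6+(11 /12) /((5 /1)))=120 /689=0.17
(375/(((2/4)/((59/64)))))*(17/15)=25075/32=783.59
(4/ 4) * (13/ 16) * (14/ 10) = 91/ 80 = 1.14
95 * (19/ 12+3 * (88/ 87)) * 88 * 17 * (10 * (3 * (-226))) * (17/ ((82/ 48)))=-52647734356800/ 1189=-44279002823.21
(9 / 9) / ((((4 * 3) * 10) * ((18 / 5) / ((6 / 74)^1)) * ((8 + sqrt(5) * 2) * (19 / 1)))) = 1 / 556776 - sqrt(5) / 2227104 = 0.00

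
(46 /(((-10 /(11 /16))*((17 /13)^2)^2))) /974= -7225933 /6507956320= -0.00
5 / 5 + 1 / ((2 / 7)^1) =9 / 2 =4.50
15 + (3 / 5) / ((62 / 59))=4827 / 310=15.57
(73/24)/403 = 73/9672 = 0.01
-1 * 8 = -8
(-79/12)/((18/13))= -1027/216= -4.75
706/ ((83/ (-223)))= -157438/ 83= -1896.84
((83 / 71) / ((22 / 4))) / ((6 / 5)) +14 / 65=59777 / 152295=0.39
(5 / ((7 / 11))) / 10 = 11 / 14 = 0.79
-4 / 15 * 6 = -1.60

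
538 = 538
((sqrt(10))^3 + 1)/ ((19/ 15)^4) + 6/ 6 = 180946/ 130321 + 506250*sqrt(10)/ 130321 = 13.67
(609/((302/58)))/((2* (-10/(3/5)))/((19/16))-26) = -1006677/465382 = -2.16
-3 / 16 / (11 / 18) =-27 / 88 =-0.31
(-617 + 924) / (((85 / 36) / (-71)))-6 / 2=-784947 / 85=-9234.67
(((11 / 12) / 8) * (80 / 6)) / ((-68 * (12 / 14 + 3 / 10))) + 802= 79511563 / 99144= 801.98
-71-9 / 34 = -2423 / 34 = -71.26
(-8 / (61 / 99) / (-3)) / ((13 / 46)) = 12144 / 793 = 15.31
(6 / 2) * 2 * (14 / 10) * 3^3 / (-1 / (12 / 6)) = -2268 / 5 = -453.60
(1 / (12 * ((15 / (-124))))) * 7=-217 / 45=-4.82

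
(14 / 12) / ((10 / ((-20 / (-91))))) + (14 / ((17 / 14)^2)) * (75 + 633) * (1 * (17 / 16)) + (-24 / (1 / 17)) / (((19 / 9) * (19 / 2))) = 1704637403 / 239343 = 7122.15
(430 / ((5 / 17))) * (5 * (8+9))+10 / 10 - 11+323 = 124583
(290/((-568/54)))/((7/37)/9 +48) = -1303695/2270722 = -0.57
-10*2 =-20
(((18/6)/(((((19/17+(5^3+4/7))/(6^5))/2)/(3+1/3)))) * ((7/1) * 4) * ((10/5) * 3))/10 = 77728896/3769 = 20623.21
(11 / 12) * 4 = 11 / 3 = 3.67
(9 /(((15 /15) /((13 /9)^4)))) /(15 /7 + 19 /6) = 399854 /54189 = 7.38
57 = 57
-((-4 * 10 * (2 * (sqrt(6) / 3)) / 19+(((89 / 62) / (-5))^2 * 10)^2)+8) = -801559041 / 92352100+80 * sqrt(6) / 57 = -5.24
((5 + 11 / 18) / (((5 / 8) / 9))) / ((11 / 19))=7676 / 55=139.56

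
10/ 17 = 0.59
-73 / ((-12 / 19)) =115.58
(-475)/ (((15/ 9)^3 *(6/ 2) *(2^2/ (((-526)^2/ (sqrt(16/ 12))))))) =-11827899 *sqrt(3)/ 10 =-2048652.20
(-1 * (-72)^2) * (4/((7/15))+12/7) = -373248/7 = -53321.14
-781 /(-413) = 781 /413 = 1.89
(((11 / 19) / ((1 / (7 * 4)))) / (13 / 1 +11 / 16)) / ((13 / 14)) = 68992 / 54093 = 1.28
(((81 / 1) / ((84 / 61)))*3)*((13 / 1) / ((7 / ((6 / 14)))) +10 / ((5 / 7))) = 3582225 / 1372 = 2610.95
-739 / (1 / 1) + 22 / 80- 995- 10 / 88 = -762889 / 440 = -1733.84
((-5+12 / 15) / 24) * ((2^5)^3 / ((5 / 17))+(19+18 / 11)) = -42901257 / 2200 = -19500.57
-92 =-92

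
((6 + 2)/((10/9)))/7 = 36/35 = 1.03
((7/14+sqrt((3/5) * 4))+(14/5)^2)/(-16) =-417/800 - sqrt(15)/40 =-0.62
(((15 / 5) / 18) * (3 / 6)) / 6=1 / 72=0.01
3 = 3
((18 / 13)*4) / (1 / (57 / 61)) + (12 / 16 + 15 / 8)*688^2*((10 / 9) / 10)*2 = 656895448 / 2379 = 276122.51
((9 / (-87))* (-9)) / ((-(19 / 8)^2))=-1728 / 10469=-0.17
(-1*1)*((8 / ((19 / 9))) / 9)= -8 / 19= -0.42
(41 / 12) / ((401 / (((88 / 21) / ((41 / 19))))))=418 / 25263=0.02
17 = 17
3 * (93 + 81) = 522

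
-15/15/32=-1/32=-0.03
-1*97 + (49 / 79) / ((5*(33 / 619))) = -1234064 / 13035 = -94.67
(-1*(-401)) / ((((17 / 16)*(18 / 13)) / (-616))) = -25689664 / 153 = -167906.30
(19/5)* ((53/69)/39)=1007/13455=0.07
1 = 1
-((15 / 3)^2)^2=-625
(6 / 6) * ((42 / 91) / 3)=2 / 13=0.15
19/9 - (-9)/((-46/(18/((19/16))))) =-0.85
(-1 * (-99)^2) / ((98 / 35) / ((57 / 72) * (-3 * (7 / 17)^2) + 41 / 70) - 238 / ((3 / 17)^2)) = 435487833 / 338897006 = 1.29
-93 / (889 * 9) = -31 / 2667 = -0.01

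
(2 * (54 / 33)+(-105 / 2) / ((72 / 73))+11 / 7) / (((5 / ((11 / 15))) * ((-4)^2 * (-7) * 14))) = 178831 / 39513600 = 0.00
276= 276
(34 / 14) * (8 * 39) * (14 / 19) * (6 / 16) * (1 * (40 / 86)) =79560 / 817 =97.38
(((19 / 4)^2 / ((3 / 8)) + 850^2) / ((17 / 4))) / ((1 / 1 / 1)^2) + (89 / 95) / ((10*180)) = 494231155513 / 2907000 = 170014.16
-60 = -60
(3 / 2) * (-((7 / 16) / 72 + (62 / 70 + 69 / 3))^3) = -893938565263576013 / 43698880512000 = -20456.78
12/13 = 0.92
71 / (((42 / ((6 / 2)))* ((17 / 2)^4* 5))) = 568 / 2923235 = 0.00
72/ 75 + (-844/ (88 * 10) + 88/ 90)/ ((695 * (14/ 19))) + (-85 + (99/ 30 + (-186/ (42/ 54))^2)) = 57108.57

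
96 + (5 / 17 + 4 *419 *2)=58621 / 17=3448.29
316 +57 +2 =375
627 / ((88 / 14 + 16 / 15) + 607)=65835 / 64507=1.02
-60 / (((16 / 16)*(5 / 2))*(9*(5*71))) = -8 / 1065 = -0.01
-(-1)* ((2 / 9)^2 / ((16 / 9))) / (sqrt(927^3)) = sqrt(103) / 10311948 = 0.00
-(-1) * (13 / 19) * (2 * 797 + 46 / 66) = 684125 / 627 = 1091.11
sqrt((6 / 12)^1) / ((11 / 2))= sqrt(2) / 11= 0.13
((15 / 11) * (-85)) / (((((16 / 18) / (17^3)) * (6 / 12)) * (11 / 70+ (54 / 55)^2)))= -108525099375 / 94958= -1142874.74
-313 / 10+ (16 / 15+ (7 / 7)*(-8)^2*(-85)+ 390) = -5080.23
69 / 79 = 0.87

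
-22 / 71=-0.31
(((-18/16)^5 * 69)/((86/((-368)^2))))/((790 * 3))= -82.62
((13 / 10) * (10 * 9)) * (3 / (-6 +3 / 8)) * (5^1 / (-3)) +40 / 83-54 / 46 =197215 / 1909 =103.31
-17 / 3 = -5.67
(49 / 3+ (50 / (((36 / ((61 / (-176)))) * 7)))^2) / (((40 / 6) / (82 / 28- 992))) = -111255801776351 / 45898997760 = -2423.93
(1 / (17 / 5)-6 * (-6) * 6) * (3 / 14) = 11031 / 238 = 46.35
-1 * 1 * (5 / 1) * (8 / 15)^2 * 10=-128 / 9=-14.22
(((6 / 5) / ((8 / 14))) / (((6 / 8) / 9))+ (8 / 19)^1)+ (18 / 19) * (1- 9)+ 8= 2474 / 95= 26.04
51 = 51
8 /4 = 2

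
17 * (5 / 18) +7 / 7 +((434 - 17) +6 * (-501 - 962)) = -150395 / 18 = -8355.28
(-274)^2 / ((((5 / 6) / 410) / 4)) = 147749568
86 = 86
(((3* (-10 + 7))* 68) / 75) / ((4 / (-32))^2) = -13056 / 25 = -522.24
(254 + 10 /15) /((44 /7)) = 40.52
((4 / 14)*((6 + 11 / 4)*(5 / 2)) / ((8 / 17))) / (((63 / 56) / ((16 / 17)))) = 11.11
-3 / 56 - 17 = -955 / 56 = -17.05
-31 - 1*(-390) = 359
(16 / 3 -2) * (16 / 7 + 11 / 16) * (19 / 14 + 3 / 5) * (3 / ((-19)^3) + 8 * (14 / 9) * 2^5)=124609346401 / 16132368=7724.18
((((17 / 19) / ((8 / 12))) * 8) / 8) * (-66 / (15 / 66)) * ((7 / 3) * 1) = -86394 / 95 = -909.41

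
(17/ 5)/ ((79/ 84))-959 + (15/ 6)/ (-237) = -2264287/ 2370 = -955.40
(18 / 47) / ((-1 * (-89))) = 18 / 4183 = 0.00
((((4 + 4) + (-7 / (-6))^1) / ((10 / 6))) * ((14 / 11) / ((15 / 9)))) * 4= 84 / 5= 16.80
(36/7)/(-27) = -4/21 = -0.19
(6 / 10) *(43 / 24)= 43 / 40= 1.08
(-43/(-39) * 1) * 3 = 3.31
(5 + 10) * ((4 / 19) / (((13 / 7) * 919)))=420 / 226993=0.00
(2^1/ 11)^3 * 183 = 1464/ 1331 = 1.10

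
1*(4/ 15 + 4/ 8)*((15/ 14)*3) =69/ 28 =2.46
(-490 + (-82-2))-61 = -635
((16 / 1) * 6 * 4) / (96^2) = 1 / 24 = 0.04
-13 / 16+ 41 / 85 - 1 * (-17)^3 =6681231 / 1360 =4912.67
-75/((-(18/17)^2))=7225/108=66.90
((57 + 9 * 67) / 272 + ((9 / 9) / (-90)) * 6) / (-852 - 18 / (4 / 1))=-2407 / 873630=-0.00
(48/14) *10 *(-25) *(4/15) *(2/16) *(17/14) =-1700/49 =-34.69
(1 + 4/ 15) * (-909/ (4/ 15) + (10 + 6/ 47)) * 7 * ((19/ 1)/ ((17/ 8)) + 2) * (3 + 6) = -23709183687/ 7990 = -2967357.16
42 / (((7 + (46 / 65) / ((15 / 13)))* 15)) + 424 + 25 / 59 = 14310801 / 33689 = 424.79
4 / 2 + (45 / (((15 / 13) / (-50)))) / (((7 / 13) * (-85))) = 5308 / 119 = 44.61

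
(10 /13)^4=10000 /28561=0.35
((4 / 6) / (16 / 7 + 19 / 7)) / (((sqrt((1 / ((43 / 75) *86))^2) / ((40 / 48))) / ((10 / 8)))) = 1849 / 270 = 6.85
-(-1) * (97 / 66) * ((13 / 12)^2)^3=468200473 / 197074944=2.38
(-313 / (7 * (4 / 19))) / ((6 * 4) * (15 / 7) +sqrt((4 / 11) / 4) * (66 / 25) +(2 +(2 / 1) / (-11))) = -41907765625 / 10503902116 +377783175 * sqrt(11) / 21007804232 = -3.93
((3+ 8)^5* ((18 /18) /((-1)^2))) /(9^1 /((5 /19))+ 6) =805255 /201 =4006.24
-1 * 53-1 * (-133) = 80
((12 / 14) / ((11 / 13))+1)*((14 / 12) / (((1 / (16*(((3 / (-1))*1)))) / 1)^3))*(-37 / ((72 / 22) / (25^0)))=2936320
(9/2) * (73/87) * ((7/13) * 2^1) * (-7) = -28.46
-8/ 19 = -0.42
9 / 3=3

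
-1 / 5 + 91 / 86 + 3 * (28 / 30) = 1573 / 430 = 3.66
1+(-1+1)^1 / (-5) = 1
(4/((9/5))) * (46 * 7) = 6440/9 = 715.56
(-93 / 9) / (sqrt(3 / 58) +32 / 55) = -3164480 / 150951 +93775 * sqrt(174) / 150951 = -12.77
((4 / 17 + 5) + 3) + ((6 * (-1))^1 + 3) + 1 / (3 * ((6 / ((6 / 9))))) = 2420 / 459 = 5.27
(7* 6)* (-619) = -25998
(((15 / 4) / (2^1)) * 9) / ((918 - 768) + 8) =135 / 1264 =0.11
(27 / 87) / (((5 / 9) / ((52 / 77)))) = 4212 / 11165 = 0.38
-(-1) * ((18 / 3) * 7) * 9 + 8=386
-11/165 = -1/15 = -0.07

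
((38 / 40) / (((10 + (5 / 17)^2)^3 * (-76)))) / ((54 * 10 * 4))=-24137569 / 4280154199200000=-0.00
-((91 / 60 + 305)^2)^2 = -114398775942512161 / 12960000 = -8827066044.95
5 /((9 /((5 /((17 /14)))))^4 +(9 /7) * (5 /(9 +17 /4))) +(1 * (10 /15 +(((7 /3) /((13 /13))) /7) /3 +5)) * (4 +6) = 573358368680 /9886802631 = 57.99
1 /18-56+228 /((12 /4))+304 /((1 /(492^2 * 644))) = 853025790313 /18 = 47390321684.06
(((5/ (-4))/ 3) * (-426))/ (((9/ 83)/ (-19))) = -559835/ 18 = -31101.94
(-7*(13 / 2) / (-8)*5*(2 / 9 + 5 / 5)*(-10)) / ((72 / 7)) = -175175 / 5184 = -33.79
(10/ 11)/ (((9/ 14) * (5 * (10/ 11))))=0.31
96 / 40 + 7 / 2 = 5.90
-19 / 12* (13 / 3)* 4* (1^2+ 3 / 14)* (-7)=4199 / 18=233.28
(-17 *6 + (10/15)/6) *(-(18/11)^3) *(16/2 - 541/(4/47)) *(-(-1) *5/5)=-3772528830/1331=-2834356.75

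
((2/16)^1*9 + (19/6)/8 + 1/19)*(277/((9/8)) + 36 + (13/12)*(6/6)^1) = 14635565/32832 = 445.77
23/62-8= -473/62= -7.63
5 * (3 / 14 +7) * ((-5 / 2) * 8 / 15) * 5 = -5050 / 21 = -240.48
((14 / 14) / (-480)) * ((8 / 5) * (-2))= 1 / 150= 0.01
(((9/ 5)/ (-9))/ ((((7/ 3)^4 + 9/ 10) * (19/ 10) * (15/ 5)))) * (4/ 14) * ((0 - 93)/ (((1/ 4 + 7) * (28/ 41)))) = 4118040/ 667928261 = 0.01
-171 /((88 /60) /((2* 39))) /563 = -100035 /6193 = -16.15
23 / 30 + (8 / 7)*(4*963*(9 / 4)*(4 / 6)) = 1386881 / 210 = 6604.20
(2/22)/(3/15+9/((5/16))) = 1/319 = 0.00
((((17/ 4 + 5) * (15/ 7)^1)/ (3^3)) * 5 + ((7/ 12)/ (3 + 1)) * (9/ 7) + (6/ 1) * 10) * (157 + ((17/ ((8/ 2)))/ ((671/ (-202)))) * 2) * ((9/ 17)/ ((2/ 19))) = 63370314965/ 1277584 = 49601.68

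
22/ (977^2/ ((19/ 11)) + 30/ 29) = 12122/ 304495321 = 0.00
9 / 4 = 2.25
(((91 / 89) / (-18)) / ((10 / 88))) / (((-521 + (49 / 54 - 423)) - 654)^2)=-648648 / 3309845496805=-0.00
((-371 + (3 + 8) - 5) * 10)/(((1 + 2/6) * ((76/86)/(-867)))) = 204113475/76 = 2685703.62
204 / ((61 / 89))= 297.64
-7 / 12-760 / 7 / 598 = -19211 / 25116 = -0.76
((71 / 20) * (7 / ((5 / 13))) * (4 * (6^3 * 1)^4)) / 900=390671963136 / 625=625075141.02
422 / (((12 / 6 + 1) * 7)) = 422 / 21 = 20.10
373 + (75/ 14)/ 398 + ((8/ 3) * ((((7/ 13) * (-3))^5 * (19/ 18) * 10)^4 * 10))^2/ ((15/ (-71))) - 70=-223736179644381224989207238755990031642805211019671403975321061330009/ 2012543147127009216721519130217547352264937672772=-111170873510848261790.01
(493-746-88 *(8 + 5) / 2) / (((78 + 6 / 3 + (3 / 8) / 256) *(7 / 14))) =-3379200 / 163843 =-20.62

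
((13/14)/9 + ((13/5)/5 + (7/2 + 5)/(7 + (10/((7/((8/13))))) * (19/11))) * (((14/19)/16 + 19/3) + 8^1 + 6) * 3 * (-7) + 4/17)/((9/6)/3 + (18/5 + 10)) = -46.05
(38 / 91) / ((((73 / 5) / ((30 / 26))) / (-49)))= -19950 / 12337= -1.62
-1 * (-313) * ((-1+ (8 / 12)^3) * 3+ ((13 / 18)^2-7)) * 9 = -871079 / 36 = -24196.64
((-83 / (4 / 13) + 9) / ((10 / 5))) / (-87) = 1043 / 696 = 1.50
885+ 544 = 1429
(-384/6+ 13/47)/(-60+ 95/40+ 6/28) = 33544/30221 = 1.11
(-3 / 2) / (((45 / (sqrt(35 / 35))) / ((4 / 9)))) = -0.01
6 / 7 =0.86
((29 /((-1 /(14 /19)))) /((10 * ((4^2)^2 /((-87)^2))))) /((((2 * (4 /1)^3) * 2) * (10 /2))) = -0.05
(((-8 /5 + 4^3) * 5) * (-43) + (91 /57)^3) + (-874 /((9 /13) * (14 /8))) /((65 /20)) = -17674318787 /1296351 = -13633.90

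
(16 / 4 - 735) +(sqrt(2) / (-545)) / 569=-731 - sqrt(2) / 310105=-731.00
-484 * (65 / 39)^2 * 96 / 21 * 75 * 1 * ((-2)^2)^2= -154880000 / 21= -7375238.10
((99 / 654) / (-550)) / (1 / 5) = -3 / 2180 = -0.00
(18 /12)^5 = 243 /32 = 7.59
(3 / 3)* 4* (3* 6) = 72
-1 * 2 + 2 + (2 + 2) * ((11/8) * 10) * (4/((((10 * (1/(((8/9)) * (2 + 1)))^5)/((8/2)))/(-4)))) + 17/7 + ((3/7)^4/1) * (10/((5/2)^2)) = -138462461551/2917215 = -47463.92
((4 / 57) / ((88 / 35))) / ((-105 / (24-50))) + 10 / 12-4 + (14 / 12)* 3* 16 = 198785 / 3762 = 52.84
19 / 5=3.80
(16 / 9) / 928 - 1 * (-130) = 67861 / 522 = 130.00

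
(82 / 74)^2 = 1.23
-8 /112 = -1 /14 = -0.07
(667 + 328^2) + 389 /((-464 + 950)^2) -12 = 25565619233 /236196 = 108239.00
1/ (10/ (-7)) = -7/ 10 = -0.70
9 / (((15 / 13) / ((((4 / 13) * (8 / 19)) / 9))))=32 / 285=0.11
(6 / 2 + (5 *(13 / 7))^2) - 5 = 4127 / 49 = 84.22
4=4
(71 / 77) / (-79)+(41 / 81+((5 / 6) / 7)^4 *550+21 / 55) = 2223618049 / 2253386520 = 0.99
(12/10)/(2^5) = 3/80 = 0.04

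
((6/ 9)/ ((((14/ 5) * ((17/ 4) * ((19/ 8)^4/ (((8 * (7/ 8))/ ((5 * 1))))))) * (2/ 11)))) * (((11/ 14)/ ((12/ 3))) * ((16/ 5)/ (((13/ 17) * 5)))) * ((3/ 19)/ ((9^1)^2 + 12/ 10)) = 1982464/ 463042893495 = 0.00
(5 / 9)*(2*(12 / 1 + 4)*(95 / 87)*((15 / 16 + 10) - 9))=37.61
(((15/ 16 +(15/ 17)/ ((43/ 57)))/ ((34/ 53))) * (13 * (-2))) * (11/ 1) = -186784455/ 198832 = -939.41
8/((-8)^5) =-1/4096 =-0.00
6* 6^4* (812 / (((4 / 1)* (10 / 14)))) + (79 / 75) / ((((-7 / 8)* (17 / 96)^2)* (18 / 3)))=111767351456 / 50575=2209932.80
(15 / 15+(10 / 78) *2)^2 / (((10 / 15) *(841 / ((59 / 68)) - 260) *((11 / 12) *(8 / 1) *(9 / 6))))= 141659 / 466772592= 0.00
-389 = -389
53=53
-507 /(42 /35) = -845 /2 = -422.50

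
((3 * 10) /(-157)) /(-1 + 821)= -3 /12874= -0.00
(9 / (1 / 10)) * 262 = 23580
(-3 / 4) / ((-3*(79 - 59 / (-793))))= 793 / 250824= 0.00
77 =77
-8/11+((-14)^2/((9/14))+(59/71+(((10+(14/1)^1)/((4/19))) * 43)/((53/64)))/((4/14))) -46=15630875303/745074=20978.96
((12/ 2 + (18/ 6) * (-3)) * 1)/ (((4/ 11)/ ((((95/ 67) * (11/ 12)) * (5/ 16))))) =-57475/ 17152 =-3.35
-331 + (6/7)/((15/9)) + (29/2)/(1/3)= -20089/70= -286.99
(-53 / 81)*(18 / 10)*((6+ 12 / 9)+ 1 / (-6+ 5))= -1007 / 135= -7.46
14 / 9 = 1.56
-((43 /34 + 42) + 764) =-27447 /34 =-807.26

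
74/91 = 0.81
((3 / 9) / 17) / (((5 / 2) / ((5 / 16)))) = 1 / 408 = 0.00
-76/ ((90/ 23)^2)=-10051/ 2025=-4.96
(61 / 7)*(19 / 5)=1159 / 35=33.11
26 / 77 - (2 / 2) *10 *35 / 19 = -26456 / 1463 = -18.08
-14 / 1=-14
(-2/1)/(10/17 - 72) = 0.03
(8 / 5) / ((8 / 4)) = 4 / 5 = 0.80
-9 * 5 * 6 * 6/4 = -405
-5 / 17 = -0.29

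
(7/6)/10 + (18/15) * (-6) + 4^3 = 683/12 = 56.92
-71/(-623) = 71/623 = 0.11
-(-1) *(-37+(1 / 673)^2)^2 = 280843032090384 / 205144679041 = 1369.00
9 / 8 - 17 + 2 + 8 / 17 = -1823 / 136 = -13.40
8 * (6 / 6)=8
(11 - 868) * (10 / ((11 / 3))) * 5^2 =-58431.82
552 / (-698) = -276 / 349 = -0.79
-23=-23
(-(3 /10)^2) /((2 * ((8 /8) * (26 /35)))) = -63 /1040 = -0.06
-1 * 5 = -5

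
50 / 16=25 / 8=3.12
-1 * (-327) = 327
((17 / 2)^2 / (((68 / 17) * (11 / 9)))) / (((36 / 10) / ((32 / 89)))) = 1445 / 979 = 1.48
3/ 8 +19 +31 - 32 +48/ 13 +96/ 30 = 13139/ 520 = 25.27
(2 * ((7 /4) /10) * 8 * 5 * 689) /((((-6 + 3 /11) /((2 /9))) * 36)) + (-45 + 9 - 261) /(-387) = -301840 /31347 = -9.63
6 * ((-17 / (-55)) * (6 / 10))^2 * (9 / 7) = 140454 / 529375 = 0.27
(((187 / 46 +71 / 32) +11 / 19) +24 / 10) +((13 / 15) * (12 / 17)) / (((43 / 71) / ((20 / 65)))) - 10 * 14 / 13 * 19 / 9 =-78705328391 / 5980047840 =-13.16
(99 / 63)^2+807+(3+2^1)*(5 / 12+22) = 541873 / 588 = 921.55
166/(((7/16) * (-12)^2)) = 166/63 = 2.63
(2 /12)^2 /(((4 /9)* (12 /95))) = 0.49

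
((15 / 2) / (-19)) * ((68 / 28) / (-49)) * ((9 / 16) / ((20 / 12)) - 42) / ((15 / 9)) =-509949 / 1042720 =-0.49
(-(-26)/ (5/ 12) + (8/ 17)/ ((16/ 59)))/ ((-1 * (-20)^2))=-10903/ 68000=-0.16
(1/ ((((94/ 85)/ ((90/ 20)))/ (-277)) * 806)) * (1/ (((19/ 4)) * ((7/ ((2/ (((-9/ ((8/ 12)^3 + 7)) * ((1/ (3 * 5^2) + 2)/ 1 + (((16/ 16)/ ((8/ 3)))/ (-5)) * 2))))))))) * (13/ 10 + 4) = 2458333450/ 12673858743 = 0.19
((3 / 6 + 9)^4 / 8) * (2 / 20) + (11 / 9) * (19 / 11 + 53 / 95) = 104.61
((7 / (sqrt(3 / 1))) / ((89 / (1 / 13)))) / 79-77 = -77.00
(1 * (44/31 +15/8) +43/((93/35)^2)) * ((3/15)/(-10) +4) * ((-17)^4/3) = 10792521563897/10378800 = 1039862.18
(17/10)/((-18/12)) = -1.13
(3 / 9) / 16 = 1 / 48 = 0.02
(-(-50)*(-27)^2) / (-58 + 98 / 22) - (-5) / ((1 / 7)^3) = 609185 / 589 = 1034.27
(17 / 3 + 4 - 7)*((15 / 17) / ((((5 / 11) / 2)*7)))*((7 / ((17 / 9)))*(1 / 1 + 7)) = 12672 / 289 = 43.85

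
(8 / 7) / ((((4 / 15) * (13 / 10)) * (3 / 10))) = 10.99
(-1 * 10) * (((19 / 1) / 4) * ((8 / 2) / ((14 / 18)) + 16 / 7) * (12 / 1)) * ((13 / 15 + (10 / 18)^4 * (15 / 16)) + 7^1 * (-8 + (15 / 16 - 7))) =2106337948 / 5103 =412764.64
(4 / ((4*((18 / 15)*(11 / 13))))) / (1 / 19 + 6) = 247 / 1518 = 0.16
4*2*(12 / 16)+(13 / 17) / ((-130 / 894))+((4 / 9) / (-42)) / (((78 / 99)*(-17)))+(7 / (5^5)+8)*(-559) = -194596123199 / 43509375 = -4472.51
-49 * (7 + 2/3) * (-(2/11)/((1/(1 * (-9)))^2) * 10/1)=608580/11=55325.45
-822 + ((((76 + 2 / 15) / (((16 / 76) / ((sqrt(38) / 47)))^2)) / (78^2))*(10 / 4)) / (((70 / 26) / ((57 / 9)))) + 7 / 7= -2138799909749 / 2605206240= -820.97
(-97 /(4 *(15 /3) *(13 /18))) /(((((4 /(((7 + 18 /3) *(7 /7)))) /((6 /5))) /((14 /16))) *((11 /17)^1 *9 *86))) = -34629 /756800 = -0.05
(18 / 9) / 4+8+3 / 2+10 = 20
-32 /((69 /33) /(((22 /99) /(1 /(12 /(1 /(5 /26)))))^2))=-140800 /34983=-4.02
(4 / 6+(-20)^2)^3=1736654408 / 27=64320533.63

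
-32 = -32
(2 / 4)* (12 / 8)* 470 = 705 / 2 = 352.50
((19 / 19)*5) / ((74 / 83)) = 5.61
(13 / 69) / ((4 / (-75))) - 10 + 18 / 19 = -21999 / 1748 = -12.59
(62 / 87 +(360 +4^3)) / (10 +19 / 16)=591200 / 15573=37.96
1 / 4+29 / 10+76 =79.15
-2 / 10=-1 / 5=-0.20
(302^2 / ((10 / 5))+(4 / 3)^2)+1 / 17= 6977387 / 153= 45603.84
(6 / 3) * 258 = 516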